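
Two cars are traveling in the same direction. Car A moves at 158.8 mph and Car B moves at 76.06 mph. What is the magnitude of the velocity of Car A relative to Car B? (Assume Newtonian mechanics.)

v_rel = |v_A - v_B| = |158.8 - 76.06| = 82.74 mph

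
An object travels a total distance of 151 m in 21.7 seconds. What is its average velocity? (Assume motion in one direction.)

v_avg = Δd / Δt = 151 / 21.7 = 6.96 m/s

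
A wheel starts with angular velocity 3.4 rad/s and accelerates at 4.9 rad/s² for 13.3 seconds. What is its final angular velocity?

ω = ω₀ + αt = 3.4 + 4.9 × 13.3 = 68.57 rad/s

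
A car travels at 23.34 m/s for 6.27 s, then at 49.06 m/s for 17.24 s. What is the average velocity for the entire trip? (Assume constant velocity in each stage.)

d₁ = v₁t₁ = 23.34 × 6.27 = 146.3418 m
d₂ = v₂t₂ = 49.06 × 17.24 = 845.7944 m
d_total = 992.1362 m, t_total = 23.51 s
v_avg = d_total/t_total = 992.1362/23.51 = 42.2 m/s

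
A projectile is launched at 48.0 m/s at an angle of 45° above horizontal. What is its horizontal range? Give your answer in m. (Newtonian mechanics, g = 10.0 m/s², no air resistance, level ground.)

R = v₀² × sin(2θ) / g = 48.0² × sin(2 × 45°) / 10.0 = 2304.0 × 1.0 / 10.0 = 230.4 m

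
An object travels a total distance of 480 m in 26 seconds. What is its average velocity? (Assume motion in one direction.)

v_avg = Δd / Δt = 480 / 26 = 18.46 m/s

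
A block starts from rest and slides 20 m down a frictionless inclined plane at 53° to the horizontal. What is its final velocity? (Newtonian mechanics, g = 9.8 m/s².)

a = g sin(θ) = 9.8 × sin(53°) = 7.8266 m/s²
v = √(2ad) = √(2 × 7.8266 × 20) = 17.69 m/s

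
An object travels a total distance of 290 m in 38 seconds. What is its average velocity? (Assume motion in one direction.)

v_avg = Δd / Δt = 290 / 38 = 7.63 m/s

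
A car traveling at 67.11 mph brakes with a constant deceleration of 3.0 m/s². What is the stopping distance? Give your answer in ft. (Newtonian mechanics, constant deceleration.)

v₀ = 67.11 mph × 0.44704 = 30.0009 m/s
d = v₀² / (2a) = 30.0009² / (2 × 3.0) = 900.054 / 6.0 = 150.009 m
d = 150.009 m / 0.3048 = 492.2 ft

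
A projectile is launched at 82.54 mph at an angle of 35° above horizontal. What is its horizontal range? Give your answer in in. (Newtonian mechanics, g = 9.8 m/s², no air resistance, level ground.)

v₀ = 82.54 mph × 0.44704 = 36.8987 m/s
R = v₀² × sin(2θ) / g = 36.8987² × sin(2 × 35°) / 9.8 = 1361.51 × 0.939693 / 9.8 = 130.551 m
R = 130.551 m / 0.0254 = 5140 in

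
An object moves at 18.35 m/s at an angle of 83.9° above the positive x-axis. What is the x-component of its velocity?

vₓ = v cos(θ) = 18.35 × cos(83.9°) = 1.95 m/s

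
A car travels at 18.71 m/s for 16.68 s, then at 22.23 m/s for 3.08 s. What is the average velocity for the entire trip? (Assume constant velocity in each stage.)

d₁ = v₁t₁ = 18.71 × 16.68 = 312.0828 m
d₂ = v₂t₂ = 22.23 × 3.08 = 68.4684 m
d_total = 380.5512 m, t_total = 19.76 s
v_avg = d_total/t_total = 380.5512/19.76 = 19.26 m/s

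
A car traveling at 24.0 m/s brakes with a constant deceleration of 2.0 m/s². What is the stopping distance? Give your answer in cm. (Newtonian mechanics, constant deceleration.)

d = v₀² / (2a) = 24.0² / (2 × 2.0) = 576.0 / 4.0 = 144.0 m
d = 144.0 m / 0.01 = 14400 cm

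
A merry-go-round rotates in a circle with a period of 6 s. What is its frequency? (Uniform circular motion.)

f = 1/T = 1/6 = 0.1667 Hz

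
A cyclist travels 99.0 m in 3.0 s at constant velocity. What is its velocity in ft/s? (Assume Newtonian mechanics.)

v = d / t = 99.0 / 3.0 = 33.0 m/s
v = 33.0 m/s / 0.3048 = 108.3 ft/s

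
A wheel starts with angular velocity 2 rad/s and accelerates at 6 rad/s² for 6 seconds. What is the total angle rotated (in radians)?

θ = ω₀t + ½αt² = 2×6 + ½×6×6² = 120.0 rad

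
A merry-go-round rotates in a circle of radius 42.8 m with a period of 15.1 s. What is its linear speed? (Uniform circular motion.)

v = 2πr/T = 2π×42.8/15.1 = 17.81 m/s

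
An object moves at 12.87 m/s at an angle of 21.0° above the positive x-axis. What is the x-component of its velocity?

vₓ = v cos(θ) = 12.87 × cos(21.0°) = 12.02 m/s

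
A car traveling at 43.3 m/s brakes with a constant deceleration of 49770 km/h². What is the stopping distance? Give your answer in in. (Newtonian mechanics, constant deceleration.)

a = 49770 km/h² × 7.716049382716049e-05 = 3.84028 m/s²
d = v₀² / (2a) = 43.3² / (2 × 3.84028) = 1874.89 / 7.68056 = 244.109 m
d = 244.109 m / 0.0254 = 9611 in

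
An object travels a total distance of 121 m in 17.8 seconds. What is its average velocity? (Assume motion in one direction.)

v_avg = Δd / Δt = 121 / 17.8 = 6.8 m/s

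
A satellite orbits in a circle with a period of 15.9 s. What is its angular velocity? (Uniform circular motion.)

ω = 2π/T = 2π/15.9 = 0.3952 rad/s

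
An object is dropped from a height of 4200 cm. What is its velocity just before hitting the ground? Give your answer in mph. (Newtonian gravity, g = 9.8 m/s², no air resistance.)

h = 4200 cm × 0.01 = 42.0 m
v = √(2gh) = √(2 × 9.8 × 42.0) = 28.6915 m/s
v = 28.6915 m/s / 0.44704 = 64.18 mph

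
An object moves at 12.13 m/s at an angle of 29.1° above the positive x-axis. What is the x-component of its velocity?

vₓ = v cos(θ) = 12.13 × cos(29.1°) = 10.6 m/s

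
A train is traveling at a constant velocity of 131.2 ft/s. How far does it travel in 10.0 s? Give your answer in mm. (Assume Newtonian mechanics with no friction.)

v = 131.2 ft/s × 0.3048 = 39.9898 m/s
d = v × t = 39.9898 × 10.0 = 399.898 m
d = 399.898 m / 0.001 = 399900 mm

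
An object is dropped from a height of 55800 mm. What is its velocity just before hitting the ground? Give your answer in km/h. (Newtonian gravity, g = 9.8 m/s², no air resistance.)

h = 55800 mm × 0.001 = 55.8 m
v = √(2gh) = √(2 × 9.8 × 55.8) = 33.0708 m/s
v = 33.0708 m/s / 0.2777777777777778 = 119.1 km/h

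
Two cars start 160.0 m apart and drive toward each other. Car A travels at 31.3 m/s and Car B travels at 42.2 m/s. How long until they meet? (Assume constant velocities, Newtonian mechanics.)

Combined speed: v_combined = 31.3 + 42.2 = 73.5 m/s
Time to meet: t = d/v_combined = 160.0/73.5 = 2.18 s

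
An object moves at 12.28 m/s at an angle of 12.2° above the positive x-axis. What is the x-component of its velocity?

vₓ = v cos(θ) = 12.28 × cos(12.2°) = 12.0 m/s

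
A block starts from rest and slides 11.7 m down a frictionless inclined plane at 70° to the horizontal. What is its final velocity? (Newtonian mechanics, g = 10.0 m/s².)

a = g sin(θ) = 10.0 × sin(70°) = 9.3969 m/s²
v = √(2ad) = √(2 × 9.3969 × 11.7) = 14.83 m/s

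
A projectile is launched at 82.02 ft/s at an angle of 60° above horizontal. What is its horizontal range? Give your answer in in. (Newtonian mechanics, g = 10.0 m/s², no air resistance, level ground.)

v₀ = 82.02 ft/s × 0.3048 = 24.9997 m/s
R = v₀² × sin(2θ) / g = 24.9997² × sin(2 × 60°) / 10.0 = 624.985 × 0.866025 / 10.0 = 54.1253 m
R = 54.1253 m / 0.0254 = 2131 in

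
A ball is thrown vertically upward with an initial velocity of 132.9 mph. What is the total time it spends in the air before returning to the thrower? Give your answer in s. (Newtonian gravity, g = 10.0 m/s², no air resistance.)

v₀ = 132.9 mph × 0.44704 = 59.4116 m/s
t_total = 2 × v₀ / g = 2 × 59.4116 / 10.0 = 11.88 s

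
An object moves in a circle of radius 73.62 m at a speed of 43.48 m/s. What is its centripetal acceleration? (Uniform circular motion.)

a_c = v²/r = 43.48²/73.62 = 1890.5104/73.62 = 25.68 m/s²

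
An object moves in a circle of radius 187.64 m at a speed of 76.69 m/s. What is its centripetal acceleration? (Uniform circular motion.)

a_c = v²/r = 76.69²/187.64 = 5881.3561/187.64 = 31.34 m/s²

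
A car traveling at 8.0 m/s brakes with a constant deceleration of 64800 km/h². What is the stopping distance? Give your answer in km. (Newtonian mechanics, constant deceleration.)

a = 64800 km/h² × 7.716049382716049e-05 = 5.0 m/s²
d = v₀² / (2a) = 8.0² / (2 × 5.0) = 64.0 / 10.0 = 6.4 m
d = 6.4 m / 1000.0 = 0.0064 km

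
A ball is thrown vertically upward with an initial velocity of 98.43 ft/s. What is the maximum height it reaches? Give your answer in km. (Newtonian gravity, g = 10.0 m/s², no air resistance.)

v₀ = 98.43 ft/s × 0.3048 = 30.0015 m/s
h_max = v₀² / (2g) = 30.0015² / (2 × 10.0) = 900.09 / 20.0 = 45.0045 m
h_max = 45.0045 m / 1000.0 = 0.045 km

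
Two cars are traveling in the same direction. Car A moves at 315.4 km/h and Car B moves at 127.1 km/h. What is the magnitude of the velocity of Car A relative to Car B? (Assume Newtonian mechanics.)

v_rel = |v_A - v_B| = |315.4 - 127.1| = 188.3 km/h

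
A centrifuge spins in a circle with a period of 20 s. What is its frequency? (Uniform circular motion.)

f = 1/T = 1/20 = 0.05 Hz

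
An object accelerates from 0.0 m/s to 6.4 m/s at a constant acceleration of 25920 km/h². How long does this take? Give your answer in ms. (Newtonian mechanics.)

a = 25920 km/h² × 7.716049382716049e-05 = 2.0 m/s²
t = (v - v₀) / a = (6.4 - 0.0) / 2.0 = 3.2 s
t = 3.2 s / 0.001 = 3200 ms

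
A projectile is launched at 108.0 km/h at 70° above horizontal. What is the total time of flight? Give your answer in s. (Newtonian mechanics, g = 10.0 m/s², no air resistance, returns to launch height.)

v₀ = 108.0 km/h × 0.2777777777777778 = 30.0 m/s
T = 2 × v₀ × sin(θ) / g = 2 × 30.0 × sin(70°) / 10.0 = 2 × 30.0 × 0.939693 / 10.0 = 5.638 s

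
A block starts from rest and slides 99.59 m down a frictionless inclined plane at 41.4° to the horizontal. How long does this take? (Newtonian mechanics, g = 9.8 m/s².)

a = g sin(θ) = 9.8 × sin(41.4°) = 6.4809 m/s²
t = √(2d/a) = √(2 × 99.59 / 6.4809) = 5.54 s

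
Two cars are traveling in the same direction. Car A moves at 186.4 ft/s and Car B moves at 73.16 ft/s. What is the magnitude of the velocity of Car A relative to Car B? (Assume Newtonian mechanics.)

v_rel = |v_A - v_B| = |186.4 - 73.16| = 113.24 ft/s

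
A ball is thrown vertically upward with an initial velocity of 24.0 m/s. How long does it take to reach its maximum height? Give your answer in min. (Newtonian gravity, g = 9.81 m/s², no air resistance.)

t_up = v₀ / g = 24.0 / 9.81 = 2.44648 s
t_up = 2.44648 s / 60.0 = 0.04077 min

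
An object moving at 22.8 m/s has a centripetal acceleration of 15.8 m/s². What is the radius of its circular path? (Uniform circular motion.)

r = v²/a_c = 22.8²/15.8 = 32.9 m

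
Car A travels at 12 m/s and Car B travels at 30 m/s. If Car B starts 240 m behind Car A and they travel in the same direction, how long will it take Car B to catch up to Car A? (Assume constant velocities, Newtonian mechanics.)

Relative speed: v_rel = 30 - 12 = 18 m/s
Time to catch: t = d₀/v_rel = 240/18 = 13.33 s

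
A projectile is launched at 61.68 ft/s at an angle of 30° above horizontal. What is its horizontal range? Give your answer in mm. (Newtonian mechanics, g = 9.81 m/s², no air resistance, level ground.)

v₀ = 61.68 ft/s × 0.3048 = 18.8001 m/s
R = v₀² × sin(2θ) / g = 18.8001² × sin(2 × 30°) / 9.81 = 353.444 × 0.866025 / 9.81 = 31.202 m
R = 31.202 m / 0.001 = 31200 mm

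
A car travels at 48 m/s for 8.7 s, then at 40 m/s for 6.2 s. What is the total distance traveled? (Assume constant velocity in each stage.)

d₁ = v₁t₁ = 48 × 8.7 = 417.6 m
d₂ = v₂t₂ = 40 × 6.2 = 248.0 m
d_total = 417.6 + 248.0 = 665.6 m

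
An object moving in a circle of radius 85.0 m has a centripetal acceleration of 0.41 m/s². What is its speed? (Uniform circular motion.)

v = √(a_c × r) = √(0.41 × 85.0) = 5.9 m/s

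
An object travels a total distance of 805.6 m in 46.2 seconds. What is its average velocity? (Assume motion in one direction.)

v_avg = Δd / Δt = 805.6 / 46.2 = 17.44 m/s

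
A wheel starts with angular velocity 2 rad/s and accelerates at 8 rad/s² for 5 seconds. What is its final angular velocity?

ω = ω₀ + αt = 2 + 8 × 5 = 42 rad/s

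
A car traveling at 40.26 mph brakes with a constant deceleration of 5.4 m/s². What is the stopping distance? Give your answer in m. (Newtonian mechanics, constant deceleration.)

v₀ = 40.26 mph × 0.44704 = 17.9978 m/s
d = v₀² / (2a) = 17.9978² / (2 × 5.4) = 323.921 / 10.8 = 29.99 m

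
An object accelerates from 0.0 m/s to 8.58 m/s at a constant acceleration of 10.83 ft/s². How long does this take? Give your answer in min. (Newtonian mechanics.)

a = 10.83 ft/s² × 0.3048 = 3.30098 m/s²
t = (v - v₀) / a = (8.58 - 0.0) / 3.30098 = 2.59923 s
t = 2.59923 s / 60.0 = 0.04332 min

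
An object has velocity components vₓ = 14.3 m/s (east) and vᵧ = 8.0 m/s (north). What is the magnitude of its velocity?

|v| = √(vₓ² + vᵧ²) = √(14.3² + 8.0²) = √(268.49) = 16.39 m/s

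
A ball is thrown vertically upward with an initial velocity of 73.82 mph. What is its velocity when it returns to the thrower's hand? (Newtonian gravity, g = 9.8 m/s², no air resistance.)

By conservation of energy (no air resistance), the ball returns to the throw height with the same speed as launch, but directed downward.
|v_ground| = v₀ = 73.82 mph
v_ground = 73.82 mph (downward)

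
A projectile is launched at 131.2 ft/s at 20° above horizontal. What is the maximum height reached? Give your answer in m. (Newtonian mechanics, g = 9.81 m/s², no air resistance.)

v₀ = 131.2 ft/s × 0.3048 = 39.9898 m/s
H = v₀² × sin²(θ) / (2g) = 39.9898² × sin(20°)² / (2 × 9.81) = 1599.18 × 0.116978 / 19.62 = 9.535 m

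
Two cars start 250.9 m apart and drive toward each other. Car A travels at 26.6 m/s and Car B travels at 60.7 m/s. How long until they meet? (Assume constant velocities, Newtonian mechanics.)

Combined speed: v_combined = 26.6 + 60.7 = 87.3 m/s
Time to meet: t = d/v_combined = 250.9/87.3 = 2.87 s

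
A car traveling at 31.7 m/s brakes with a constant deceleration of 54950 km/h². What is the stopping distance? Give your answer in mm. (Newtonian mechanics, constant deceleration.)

a = 54950 km/h² × 7.716049382716049e-05 = 4.23997 m/s²
d = v₀² / (2a) = 31.7² / (2 × 4.23997) = 1004.89 / 8.47994 = 118.502 m
d = 118.502 m / 0.001 = 118500 mm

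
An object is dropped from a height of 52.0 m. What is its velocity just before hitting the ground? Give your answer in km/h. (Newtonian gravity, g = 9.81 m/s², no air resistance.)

v = √(2gh) = √(2 × 9.81 × 52.0) = 31.9412 m/s
v = 31.9412 m/s / 0.2777777777777778 = 115.0 km/h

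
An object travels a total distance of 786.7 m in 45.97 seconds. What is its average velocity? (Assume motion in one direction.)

v_avg = Δd / Δt = 786.7 / 45.97 = 17.11 m/s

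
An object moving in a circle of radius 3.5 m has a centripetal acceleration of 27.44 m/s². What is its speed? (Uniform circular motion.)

v = √(a_c × r) = √(27.44 × 3.5) = 9.8 m/s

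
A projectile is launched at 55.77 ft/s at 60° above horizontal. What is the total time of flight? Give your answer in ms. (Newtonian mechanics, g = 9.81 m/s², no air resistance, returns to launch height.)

v₀ = 55.77 ft/s × 0.3048 = 16.9987 m/s
T = 2 × v₀ × sin(θ) / g = 2 × 16.9987 × sin(60°) / 9.81 = 2 × 16.9987 × 0.866025 / 9.81 = 3.00128 s
T = 3.00128 s / 0.001 = 3001 ms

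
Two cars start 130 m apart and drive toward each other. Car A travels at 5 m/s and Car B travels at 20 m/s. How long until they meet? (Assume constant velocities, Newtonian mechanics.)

Combined speed: v_combined = 5 + 20 = 25 m/s
Time to meet: t = d/v_combined = 130/25 = 5.2 s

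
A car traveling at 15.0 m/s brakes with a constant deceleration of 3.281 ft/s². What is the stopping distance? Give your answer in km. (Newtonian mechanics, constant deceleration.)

a = 3.281 ft/s² × 0.3048 = 1.00005 m/s²
d = v₀² / (2a) = 15.0² / (2 × 1.00005) = 225.0 / 2.0001 = 112.494 m
d = 112.494 m / 1000.0 = 0.1125 km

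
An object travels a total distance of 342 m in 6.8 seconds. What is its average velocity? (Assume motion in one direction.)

v_avg = Δd / Δt = 342 / 6.8 = 50.29 m/s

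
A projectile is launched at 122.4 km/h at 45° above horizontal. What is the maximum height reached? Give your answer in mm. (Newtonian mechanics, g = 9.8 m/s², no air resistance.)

v₀ = 122.4 km/h × 0.2777777777777778 = 34.0 m/s
H = v₀² × sin²(θ) / (2g) = 34.0² × sin(45°)² / (2 × 9.8) = 1156.0 × 0.5 / 19.6 = 29.4898 m
H = 29.4898 m / 0.001 = 29490 mm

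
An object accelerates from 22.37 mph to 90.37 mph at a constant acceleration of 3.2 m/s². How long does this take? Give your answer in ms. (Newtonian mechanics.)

v₀ = 22.37 mph × 0.44704 = 10.0003 m/s
v = 90.37 mph × 0.44704 = 40.399 m/s
t = (v - v₀) / a = (40.399 - 10.0003) / 3.2 = 9.49959 s
t = 9.49959 s / 0.001 = 9500 ms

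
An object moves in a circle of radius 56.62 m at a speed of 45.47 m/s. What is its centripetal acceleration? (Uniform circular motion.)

a_c = v²/r = 45.47²/56.62 = 2067.5209/56.62 = 36.52 m/s²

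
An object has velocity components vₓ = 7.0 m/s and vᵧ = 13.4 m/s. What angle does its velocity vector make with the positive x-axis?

θ = arctan(vᵧ/vₓ) = arctan(13.4/7.0) = 62.42°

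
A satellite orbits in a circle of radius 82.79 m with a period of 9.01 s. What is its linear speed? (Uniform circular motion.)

v = 2πr/T = 2π×82.79/9.01 = 57.73 m/s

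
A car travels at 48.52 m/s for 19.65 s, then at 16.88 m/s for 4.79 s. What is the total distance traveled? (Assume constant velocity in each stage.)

d₁ = v₁t₁ = 48.52 × 19.65 = 953.418 m
d₂ = v₂t₂ = 16.88 × 4.79 = 80.8552 m
d_total = 953.418 + 80.8552 = 1034.27 m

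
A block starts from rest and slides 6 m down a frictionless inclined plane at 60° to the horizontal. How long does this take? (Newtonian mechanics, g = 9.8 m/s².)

a = g sin(θ) = 9.8 × sin(60°) = 8.487 m/s²
t = √(2d/a) = √(2 × 6 / 8.487) = 1.19 s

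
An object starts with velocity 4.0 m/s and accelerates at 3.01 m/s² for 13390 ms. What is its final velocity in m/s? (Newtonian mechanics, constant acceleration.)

t = 13390 ms × 0.001 = 13.39 s
v = v₀ + a × t = 4.0 + 3.01 × 13.39 = 44.3 m/s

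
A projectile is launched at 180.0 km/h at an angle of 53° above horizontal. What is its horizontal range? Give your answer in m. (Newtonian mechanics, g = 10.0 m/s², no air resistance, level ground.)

v₀ = 180.0 km/h × 0.2777777777777778 = 50.0 m/s
R = v₀² × sin(2θ) / g = 50.0² × sin(2 × 53°) / 10.0 = 2500.0 × 0.961262 / 10.0 = 240.3 m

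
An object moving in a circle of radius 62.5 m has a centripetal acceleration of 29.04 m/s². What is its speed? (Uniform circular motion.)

v = √(a_c × r) = √(29.04 × 62.5) = 42.6 m/s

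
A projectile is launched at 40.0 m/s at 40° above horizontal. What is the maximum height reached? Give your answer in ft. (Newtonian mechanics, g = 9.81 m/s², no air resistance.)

H = v₀² × sin²(θ) / (2g) = 40.0² × sin(40°)² / (2 × 9.81) = 1600.0 × 0.413176 / 19.62 = 33.6943 m
H = 33.6943 m / 0.3048 = 110.5 ft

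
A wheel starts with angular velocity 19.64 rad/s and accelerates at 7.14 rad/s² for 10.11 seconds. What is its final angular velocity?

ω = ω₀ + αt = 19.64 + 7.14 × 10.11 = 91.83 rad/s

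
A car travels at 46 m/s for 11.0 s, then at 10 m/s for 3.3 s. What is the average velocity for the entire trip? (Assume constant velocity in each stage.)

d₁ = v₁t₁ = 46 × 11.0 = 506.0 m
d₂ = v₂t₂ = 10 × 3.3 = 33.0 m
d_total = 539.0 m, t_total = 14.3 s
v_avg = d_total/t_total = 539.0/14.3 = 37.69 m/s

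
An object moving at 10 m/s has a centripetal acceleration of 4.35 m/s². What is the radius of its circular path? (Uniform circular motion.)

r = v²/a_c = 10²/4.35 = 22.99 m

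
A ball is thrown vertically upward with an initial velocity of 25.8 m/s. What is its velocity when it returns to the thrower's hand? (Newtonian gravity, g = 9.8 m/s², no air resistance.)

By conservation of energy (no air resistance), the ball returns to the throw height with the same speed as launch, but directed downward.
|v_ground| = v₀ = 25.8 m/s
v_ground = 25.8 m/s (downward)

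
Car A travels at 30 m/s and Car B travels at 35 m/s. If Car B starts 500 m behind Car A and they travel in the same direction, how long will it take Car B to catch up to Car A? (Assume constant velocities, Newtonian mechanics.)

Relative speed: v_rel = 35 - 30 = 5 m/s
Time to catch: t = d₀/v_rel = 500/5 = 100.0 s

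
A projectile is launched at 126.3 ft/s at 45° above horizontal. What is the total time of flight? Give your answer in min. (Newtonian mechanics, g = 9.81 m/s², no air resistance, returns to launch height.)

v₀ = 126.3 ft/s × 0.3048 = 38.4962 m/s
T = 2 × v₀ × sin(θ) / g = 2 × 38.4962 × sin(45°) / 9.81 = 2 × 38.4962 × 0.707107 / 9.81 = 5.54963 s
T = 5.54963 s / 60.0 = 0.09249 min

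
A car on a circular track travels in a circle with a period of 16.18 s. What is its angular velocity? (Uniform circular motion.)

ω = 2π/T = 2π/16.18 = 0.3883 rad/s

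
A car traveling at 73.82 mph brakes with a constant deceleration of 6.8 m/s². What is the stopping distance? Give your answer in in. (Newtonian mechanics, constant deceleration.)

v₀ = 73.82 mph × 0.44704 = 33.0005 m/s
d = v₀² / (2a) = 33.0005² / (2 × 6.8) = 1089.03 / 13.6 = 80.0757 m
d = 80.0757 m / 0.0254 = 3153 in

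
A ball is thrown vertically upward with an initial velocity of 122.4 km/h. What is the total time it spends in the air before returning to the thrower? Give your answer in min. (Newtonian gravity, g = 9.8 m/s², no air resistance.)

v₀ = 122.4 km/h × 0.2777777777777778 = 34.0 m/s
t_total = 2 × v₀ / g = 2 × 34.0 / 9.8 = 6.93878 s
t_total = 6.93878 s / 60.0 = 0.1156 min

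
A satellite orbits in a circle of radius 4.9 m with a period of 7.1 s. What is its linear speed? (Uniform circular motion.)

v = 2πr/T = 2π×4.9/7.1 = 4.34 m/s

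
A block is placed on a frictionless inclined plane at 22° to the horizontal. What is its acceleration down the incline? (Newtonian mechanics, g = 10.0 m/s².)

a = g sin(θ) = 10.0 × sin(22°) = 10.0 × 0.3746 = 3.75 m/s²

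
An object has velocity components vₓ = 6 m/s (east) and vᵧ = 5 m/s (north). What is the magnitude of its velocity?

|v| = √(vₓ² + vᵧ²) = √(6² + 5²) = √(61) = 7.81 m/s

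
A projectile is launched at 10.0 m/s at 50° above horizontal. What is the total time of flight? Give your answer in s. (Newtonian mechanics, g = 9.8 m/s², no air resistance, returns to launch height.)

T = 2 × v₀ × sin(θ) / g = 2 × 10.0 × sin(50°) / 9.8 = 2 × 10.0 × 0.766044 / 9.8 = 1.563 s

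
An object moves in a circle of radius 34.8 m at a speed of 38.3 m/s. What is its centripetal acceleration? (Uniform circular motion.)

a_c = v²/r = 38.3²/34.8 = 1466.89/34.8 = 42.15 m/s²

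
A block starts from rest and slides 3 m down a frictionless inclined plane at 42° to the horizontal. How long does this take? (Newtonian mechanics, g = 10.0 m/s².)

a = g sin(θ) = 10.0 × sin(42°) = 6.6913 m/s²
t = √(2d/a) = √(2 × 3 / 6.6913) = 0.95 s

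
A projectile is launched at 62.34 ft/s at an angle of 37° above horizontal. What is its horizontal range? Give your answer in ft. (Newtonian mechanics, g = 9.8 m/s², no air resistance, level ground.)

v₀ = 62.34 ft/s × 0.3048 = 19.0012 m/s
R = v₀² × sin(2θ) / g = 19.0012² × sin(2 × 37°) / 9.8 = 361.046 × 0.961262 / 9.8 = 35.4143 m
R = 35.4143 m / 0.3048 = 116.2 ft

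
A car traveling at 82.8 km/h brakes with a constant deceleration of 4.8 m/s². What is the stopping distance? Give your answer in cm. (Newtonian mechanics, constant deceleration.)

v₀ = 82.8 km/h × 0.2777777777777778 = 23.0 m/s
d = v₀² / (2a) = 23.0² / (2 × 4.8) = 529.0 / 9.6 = 55.1042 m
d = 55.1042 m / 0.01 = 5510 cm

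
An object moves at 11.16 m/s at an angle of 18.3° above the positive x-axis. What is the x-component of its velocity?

vₓ = v cos(θ) = 11.16 × cos(18.3°) = 10.6 m/s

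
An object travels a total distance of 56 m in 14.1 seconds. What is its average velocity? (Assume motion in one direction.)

v_avg = Δd / Δt = 56 / 14.1 = 3.97 m/s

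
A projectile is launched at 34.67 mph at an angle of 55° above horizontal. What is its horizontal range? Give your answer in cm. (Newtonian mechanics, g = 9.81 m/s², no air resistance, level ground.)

v₀ = 34.67 mph × 0.44704 = 15.4989 m/s
R = v₀² × sin(2θ) / g = 15.4989² × sin(2 × 55°) / 9.81 = 240.216 × 0.939693 / 9.81 = 23.0101 m
R = 23.0101 m / 0.01 = 2301 cm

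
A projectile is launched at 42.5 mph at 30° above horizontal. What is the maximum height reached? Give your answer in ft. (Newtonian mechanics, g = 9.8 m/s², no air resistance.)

v₀ = 42.5 mph × 0.44704 = 18.9992 m/s
H = v₀² × sin²(θ) / (2g) = 18.9992² × sin(30°)² / (2 × 9.8) = 360.97 × 0.25 / 19.6 = 4.60421 m
H = 4.60421 m / 0.3048 = 15.11 ft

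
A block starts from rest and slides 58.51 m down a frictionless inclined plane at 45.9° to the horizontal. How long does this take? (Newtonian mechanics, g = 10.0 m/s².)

a = g sin(θ) = 10.0 × sin(45.9°) = 7.1813 m/s²
t = √(2d/a) = √(2 × 58.51 / 7.1813) = 4.04 s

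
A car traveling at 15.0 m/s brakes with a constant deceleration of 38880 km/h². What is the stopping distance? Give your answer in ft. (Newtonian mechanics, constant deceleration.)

a = 38880 km/h² × 7.716049382716049e-05 = 3.0 m/s²
d = v₀² / (2a) = 15.0² / (2 × 3.0) = 225.0 / 6.0 = 37.5 m
d = 37.5 m / 0.3048 = 123.0 ft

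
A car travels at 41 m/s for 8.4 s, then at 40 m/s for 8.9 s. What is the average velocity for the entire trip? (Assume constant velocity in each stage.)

d₁ = v₁t₁ = 41 × 8.4 = 344.4 m
d₂ = v₂t₂ = 40 × 8.9 = 356.0 m
d_total = 700.4 m, t_total = 17.3 s
v_avg = d_total/t_total = 700.4/17.3 = 40.49 m/s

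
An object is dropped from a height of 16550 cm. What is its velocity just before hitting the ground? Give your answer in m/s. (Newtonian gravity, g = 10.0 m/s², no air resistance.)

h = 16550 cm × 0.01 = 165.5 m
v = √(2gh) = √(2 × 10.0 × 165.5) = 57.53 m/s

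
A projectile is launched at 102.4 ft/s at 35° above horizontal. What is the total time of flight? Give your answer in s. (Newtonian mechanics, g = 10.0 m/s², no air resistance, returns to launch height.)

v₀ = 102.4 ft/s × 0.3048 = 31.2115 m/s
T = 2 × v₀ × sin(θ) / g = 2 × 31.2115 × sin(35°) / 10.0 = 2 × 31.2115 × 0.573576 / 10.0 = 3.58 s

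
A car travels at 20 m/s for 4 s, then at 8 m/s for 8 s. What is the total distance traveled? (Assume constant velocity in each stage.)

d₁ = v₁t₁ = 20 × 4 = 80 m
d₂ = v₂t₂ = 8 × 8 = 64 m
d_total = 80 + 64 = 144 m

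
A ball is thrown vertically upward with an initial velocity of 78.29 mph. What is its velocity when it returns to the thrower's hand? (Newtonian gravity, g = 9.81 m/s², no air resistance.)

By conservation of energy (no air resistance), the ball returns to the throw height with the same speed as launch, but directed downward.
|v_ground| = v₀ = 78.29 mph
v_ground = 78.29 mph (downward)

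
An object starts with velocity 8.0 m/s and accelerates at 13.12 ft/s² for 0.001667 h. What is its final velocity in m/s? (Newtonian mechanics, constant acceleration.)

a = 13.12 ft/s² × 0.3048 = 3.99898 m/s²
t = 0.001667 h × 3600.0 = 6.0012 s
v = v₀ + a × t = 8.0 + 3.99898 × 6.0012 = 32.0 m/s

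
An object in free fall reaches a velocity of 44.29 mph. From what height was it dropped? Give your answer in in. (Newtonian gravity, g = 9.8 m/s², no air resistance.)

v = 44.29 mph × 0.44704 = 19.7994 m/s
h = v² / (2g) = 19.7994² / (2 × 9.8) = 20.0008 m
h = 20.0008 m / 0.0254 = 787.4 in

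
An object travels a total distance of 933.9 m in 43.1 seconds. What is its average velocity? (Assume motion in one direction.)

v_avg = Δd / Δt = 933.9 / 43.1 = 21.67 m/s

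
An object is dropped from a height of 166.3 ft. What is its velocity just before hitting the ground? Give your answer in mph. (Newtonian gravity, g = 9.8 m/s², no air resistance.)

h = 166.3 ft × 0.3048 = 50.6882 m
v = √(2gh) = √(2 × 9.8 × 50.6882) = 31.5197 m/s
v = 31.5197 m/s / 0.44704 = 70.51 mph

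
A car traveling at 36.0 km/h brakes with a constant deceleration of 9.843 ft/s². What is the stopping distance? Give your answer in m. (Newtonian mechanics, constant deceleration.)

v₀ = 36.0 km/h × 0.2777777777777778 = 10.0 m/s
a = 9.843 ft/s² × 0.3048 = 3.00015 m/s²
d = v₀² / (2a) = 10.0² / (2 × 3.00015) = 100.0 / 6.0003 = 16.67 m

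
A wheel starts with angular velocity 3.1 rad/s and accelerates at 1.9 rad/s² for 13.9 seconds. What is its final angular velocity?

ω = ω₀ + αt = 3.1 + 1.9 × 13.9 = 29.51 rad/s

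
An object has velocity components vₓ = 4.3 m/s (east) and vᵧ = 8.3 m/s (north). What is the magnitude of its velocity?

|v| = √(vₓ² + vᵧ²) = √(4.3² + 8.3²) = √(87.38) = 9.35 m/s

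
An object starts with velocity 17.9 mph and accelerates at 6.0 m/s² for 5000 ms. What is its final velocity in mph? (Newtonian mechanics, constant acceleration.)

v₀ = 17.9 mph × 0.44704 = 8.00202 m/s
t = 5000 ms × 0.001 = 5.0 s
v = v₀ + a × t = 8.00202 + 6.0 × 5.0 = 38.002 m/s
v = 38.002 m/s / 0.44704 = 85.01 mph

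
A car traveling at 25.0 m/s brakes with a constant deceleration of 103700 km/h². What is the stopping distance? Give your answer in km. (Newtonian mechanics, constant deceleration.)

a = 103700 km/h² × 7.716049382716049e-05 = 8.00154 m/s²
d = v₀² / (2a) = 25.0² / (2 × 8.00154) = 625.0 / 16.0031 = 39.0549 m
d = 39.0549 m / 1000.0 = 0.03905 km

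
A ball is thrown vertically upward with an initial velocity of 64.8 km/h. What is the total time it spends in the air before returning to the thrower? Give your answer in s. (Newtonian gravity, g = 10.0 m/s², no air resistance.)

v₀ = 64.8 km/h × 0.2777777777777778 = 18.0 m/s
t_total = 2 × v₀ / g = 2 × 18.0 / 10.0 = 3.6 s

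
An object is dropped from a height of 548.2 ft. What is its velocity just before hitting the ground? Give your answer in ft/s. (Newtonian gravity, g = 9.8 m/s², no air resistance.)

h = 548.2 ft × 0.3048 = 167.091 m
v = √(2gh) = √(2 × 9.8 × 167.091) = 57.2275 m/s
v = 57.2275 m/s / 0.3048 = 187.8 ft/s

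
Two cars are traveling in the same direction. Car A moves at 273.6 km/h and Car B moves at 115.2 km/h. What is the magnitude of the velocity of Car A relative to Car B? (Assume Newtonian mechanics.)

v_rel = |v_A - v_B| = |273.6 - 115.2| = 158.4 km/h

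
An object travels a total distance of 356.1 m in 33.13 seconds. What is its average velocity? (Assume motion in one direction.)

v_avg = Δd / Δt = 356.1 / 33.13 = 10.75 m/s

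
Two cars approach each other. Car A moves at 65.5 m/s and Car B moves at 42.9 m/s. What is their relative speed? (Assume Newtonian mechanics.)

v_rel = v_A + v_B = 65.5 + 42.9 = 108.4 m/s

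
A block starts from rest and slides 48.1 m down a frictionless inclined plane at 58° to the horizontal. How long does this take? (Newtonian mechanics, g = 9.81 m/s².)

a = g sin(θ) = 9.81 × sin(58°) = 8.3194 m/s²
t = √(2d/a) = √(2 × 48.1 / 8.3194) = 3.4 s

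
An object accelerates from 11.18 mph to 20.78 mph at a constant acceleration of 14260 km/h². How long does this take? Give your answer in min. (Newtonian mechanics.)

v₀ = 11.18 mph × 0.44704 = 4.99791 m/s
v = 20.78 mph × 0.44704 = 9.28949 m/s
a = 14260 km/h² × 7.716049382716049e-05 = 1.10031 m/s²
t = (v - v₀) / a = (9.28949 - 4.99791) / 1.10031 = 3.90034 s
t = 3.90034 s / 60.0 = 0.06501 min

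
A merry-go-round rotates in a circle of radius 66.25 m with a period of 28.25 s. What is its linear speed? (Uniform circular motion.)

v = 2πr/T = 2π×66.25/28.25 = 14.73 m/s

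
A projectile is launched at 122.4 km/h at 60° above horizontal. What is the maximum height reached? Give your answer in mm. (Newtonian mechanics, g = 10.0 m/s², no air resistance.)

v₀ = 122.4 km/h × 0.2777777777777778 = 34.0 m/s
H = v₀² × sin²(θ) / (2g) = 34.0² × sin(60°)² / (2 × 10.0) = 1156.0 × 0.75 / 20.0 = 43.35 m
H = 43.35 m / 0.001 = 43350 mm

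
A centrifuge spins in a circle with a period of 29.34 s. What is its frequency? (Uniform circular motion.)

f = 1/T = 1/29.34 = 0.0341 Hz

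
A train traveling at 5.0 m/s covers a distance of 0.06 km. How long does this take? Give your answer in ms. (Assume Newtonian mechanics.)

d = 0.06 km × 1000.0 = 60.0 m
t = d / v = 60.0 / 5.0 = 12.0 s
t = 12.0 s / 0.001 = 12000 ms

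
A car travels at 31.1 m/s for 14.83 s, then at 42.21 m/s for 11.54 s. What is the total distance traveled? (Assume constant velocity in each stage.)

d₁ = v₁t₁ = 31.1 × 14.83 = 461.213 m
d₂ = v₂t₂ = 42.21 × 11.54 = 487.1034 m
d_total = 461.213 + 487.1034 = 948.32 m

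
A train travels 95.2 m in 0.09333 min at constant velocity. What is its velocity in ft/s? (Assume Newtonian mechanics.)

t = 0.09333 min × 60.0 = 5.5998 s
v = d / t = 95.2 / 5.5998 = 17.0006 m/s
v = 17.0006 m/s / 0.3048 = 55.78 ft/s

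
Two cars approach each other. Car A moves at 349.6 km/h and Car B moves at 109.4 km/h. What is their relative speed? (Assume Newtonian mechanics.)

v_rel = v_A + v_B = 349.6 + 109.4 = 459.0 km/h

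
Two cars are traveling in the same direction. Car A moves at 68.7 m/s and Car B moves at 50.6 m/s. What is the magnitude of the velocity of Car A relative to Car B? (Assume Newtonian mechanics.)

v_rel = |v_A - v_B| = |68.7 - 50.6| = 18.1 m/s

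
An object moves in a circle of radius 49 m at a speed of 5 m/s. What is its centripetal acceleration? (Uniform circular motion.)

a_c = v²/r = 5²/49 = 25/49 = 0.51 m/s²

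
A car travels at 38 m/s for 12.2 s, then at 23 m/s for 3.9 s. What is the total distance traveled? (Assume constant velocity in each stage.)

d₁ = v₁t₁ = 38 × 12.2 = 463.6 m
d₂ = v₂t₂ = 23 × 3.9 = 89.7 m
d_total = 463.6 + 89.7 = 553.3 m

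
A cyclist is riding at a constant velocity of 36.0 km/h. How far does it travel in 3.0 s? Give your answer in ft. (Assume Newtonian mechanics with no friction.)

v = 36.0 km/h × 0.2777777777777778 = 10.0 m/s
d = v × t = 10.0 × 3.0 = 30.0 m
d = 30.0 m / 0.3048 = 98.43 ft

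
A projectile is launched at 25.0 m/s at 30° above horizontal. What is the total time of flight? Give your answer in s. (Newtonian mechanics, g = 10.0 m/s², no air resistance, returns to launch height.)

T = 2 × v₀ × sin(θ) / g = 2 × 25.0 × sin(30°) / 10.0 = 2 × 25.0 × 0.5 / 10.0 = 2.5 s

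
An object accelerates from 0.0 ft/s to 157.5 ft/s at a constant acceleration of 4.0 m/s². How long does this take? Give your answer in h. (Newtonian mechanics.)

v₀ = 0.0 ft/s × 0.3048 = 0.0 m/s
v = 157.5 ft/s × 0.3048 = 48.006 m/s
t = (v - v₀) / a = (48.006 - 0.0) / 4.0 = 12.0015 s
t = 12.0015 s / 3600.0 = 0.003334 h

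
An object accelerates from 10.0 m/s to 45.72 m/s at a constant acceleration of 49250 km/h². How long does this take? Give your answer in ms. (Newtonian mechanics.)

a = 49250 km/h² × 7.716049382716049e-05 = 3.80015 m/s²
t = (v - v₀) / a = (45.72 - 10.0) / 3.80015 = 9.39963 s
t = 9.39963 s / 0.001 = 9400 ms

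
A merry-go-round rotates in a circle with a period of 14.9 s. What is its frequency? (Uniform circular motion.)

f = 1/T = 1/14.9 = 0.0671 Hz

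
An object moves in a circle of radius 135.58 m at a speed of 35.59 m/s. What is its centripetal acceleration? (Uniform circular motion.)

a_c = v²/r = 35.59²/135.58 = 1266.6481/135.58 = 9.34 m/s²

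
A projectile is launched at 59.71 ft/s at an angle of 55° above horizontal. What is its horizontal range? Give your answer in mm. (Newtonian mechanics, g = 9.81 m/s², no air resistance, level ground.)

v₀ = 59.71 ft/s × 0.3048 = 18.1996 m/s
R = v₀² × sin(2θ) / g = 18.1996² × sin(2 × 55°) / 9.81 = 331.225 × 0.939693 / 9.81 = 31.7278 m
R = 31.7278 m / 0.001 = 31730 mm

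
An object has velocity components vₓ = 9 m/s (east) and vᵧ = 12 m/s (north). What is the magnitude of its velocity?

|v| = √(vₓ² + vᵧ²) = √(9² + 12²) = √(225) = 15.0 m/s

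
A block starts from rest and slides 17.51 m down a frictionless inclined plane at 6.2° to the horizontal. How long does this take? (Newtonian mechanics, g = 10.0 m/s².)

a = g sin(θ) = 10.0 × sin(6.2°) = 1.08 m/s²
t = √(2d/a) = √(2 × 17.51 / 1.08) = 5.69 s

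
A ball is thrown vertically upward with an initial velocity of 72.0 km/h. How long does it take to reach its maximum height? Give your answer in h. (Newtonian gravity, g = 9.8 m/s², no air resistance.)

v₀ = 72.0 km/h × 0.2777777777777778 = 20.0 m/s
t_up = v₀ / g = 20.0 / 9.8 = 2.04082 s
t_up = 2.04082 s / 3600.0 = 0.0005669 h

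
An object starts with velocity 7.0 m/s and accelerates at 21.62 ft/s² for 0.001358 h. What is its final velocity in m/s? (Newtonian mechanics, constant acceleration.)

a = 21.62 ft/s² × 0.3048 = 6.58978 m/s²
t = 0.001358 h × 3600.0 = 4.8888 s
v = v₀ + a × t = 7.0 + 6.58978 × 4.8888 = 39.22 m/s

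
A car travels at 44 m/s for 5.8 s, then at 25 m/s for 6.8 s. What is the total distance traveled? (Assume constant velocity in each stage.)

d₁ = v₁t₁ = 44 × 5.8 = 255.2 m
d₂ = v₂t₂ = 25 × 6.8 = 170.0 m
d_total = 255.2 + 170.0 = 425.2 m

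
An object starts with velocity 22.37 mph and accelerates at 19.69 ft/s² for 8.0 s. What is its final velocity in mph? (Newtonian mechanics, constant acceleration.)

v₀ = 22.37 mph × 0.44704 = 10.0003 m/s
a = 19.69 ft/s² × 0.3048 = 6.00151 m/s²
v = v₀ + a × t = 10.0003 + 6.00151 × 8.0 = 58.0124 m/s
v = 58.0124 m/s / 0.44704 = 129.8 mph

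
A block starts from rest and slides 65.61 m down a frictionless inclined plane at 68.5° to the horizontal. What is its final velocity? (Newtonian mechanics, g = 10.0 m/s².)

a = g sin(θ) = 10.0 × sin(68.5°) = 9.3042 m/s²
v = √(2ad) = √(2 × 9.3042 × 65.61) = 34.94 m/s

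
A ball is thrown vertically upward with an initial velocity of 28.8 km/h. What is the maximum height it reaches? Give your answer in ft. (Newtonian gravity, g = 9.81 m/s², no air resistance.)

v₀ = 28.8 km/h × 0.2777777777777778 = 8.0 m/s
h_max = v₀² / (2g) = 8.0² / (2 × 9.81) = 64.0 / 19.62 = 3.26198 m
h_max = 3.26198 m / 0.3048 = 10.7 ft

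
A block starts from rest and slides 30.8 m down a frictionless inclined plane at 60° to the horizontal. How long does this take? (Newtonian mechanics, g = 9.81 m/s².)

a = g sin(θ) = 9.81 × sin(60°) = 8.4957 m/s²
t = √(2d/a) = √(2 × 30.8 / 8.4957) = 2.69 s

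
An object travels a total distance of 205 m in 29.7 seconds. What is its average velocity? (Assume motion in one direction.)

v_avg = Δd / Δt = 205 / 29.7 = 6.9 m/s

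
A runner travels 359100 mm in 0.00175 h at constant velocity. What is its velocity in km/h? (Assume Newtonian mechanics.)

d = 359100 mm × 0.001 = 359.1 m
t = 0.00175 h × 3600.0 = 6.3 s
v = d / t = 359.1 / 6.3 = 57.0 m/s
v = 57.0 m/s / 0.2777777777777778 = 205.2 km/h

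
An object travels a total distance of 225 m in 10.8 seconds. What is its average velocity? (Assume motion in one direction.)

v_avg = Δd / Δt = 225 / 10.8 = 20.83 m/s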